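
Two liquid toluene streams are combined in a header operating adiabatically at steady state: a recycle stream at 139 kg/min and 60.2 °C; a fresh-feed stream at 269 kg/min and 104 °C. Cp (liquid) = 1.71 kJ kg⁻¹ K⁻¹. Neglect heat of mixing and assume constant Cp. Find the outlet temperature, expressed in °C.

Adiabatic, steady state ⇒ Σ ṁᵢCp,ᵢ(T_out − Tᵢ) = 0
Σ ṁᵢCp,ᵢTᵢ = 139×1.71×60.2 + 269×1.71×104 = 62148
Σ ṁᵢCp,ᵢ = 139×1.71 + 269×1.71 = 697.68
T_out = 62148 / 697.68 = 89.078 °C

T_out = 89.1 °C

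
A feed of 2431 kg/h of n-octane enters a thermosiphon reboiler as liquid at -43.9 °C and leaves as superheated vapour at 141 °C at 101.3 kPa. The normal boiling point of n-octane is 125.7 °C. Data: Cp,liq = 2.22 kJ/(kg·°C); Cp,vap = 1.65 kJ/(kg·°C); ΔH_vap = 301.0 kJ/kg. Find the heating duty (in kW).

liquid -43.9→125.7 °C: 376.51 kJ/kg
vaporisation at 125.7 °C: 301 kJ/kg
vapour 125.7→141 °C: 25.245 kJ/kg
Δh = 376.51 + 301 + 25.245 = 702.76 kJ/kg
Q = ṁ·Δh = 2431 kg/h × 702.76 kJ/kg = 1.7084e+06 kJ/h
|Q| = 474.56 kW

Q = 475 kW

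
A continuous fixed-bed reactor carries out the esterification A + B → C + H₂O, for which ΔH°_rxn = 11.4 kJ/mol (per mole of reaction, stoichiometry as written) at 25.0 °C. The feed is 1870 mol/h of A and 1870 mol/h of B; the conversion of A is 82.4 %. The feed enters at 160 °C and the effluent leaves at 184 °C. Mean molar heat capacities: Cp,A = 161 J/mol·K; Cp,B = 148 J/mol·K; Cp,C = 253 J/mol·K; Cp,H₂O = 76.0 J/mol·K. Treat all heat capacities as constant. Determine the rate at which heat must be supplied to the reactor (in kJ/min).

Extent of reaction ξ = 0.824 × 1870 = 1540.9 mol/h
Reaction term: ξ·ΔH°_rxn = 1540.9 × 11.4 = 17566 kJ/h
Sensible, feed 160→25 °C: -78007 kJ/h
Outlet flows (mol/h): A 329.12, B 329.12, C 1540.9, H₂O 1540.9
Sensible, products 25→184 °C: 96775 kJ/h
Q = ΔH = 36334 kJ/h = 10.093 kW
Heat supplied = 605.57 kJ/min

Q_in = 606 kJ/min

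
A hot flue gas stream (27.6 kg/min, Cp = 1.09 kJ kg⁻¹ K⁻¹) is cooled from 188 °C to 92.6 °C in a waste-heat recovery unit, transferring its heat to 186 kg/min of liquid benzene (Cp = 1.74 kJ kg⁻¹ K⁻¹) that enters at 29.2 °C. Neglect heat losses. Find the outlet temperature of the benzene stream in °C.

Heat released by hot stream: Q = 27.6 × 1.09 × (188 − 92.6) = 2870 kJ/min
Energy balance on cold side (adiabatic exchanger): Q = ṁ_c·Cp_c·(T_c,out − T_c,in)
T_c,out = 29.2 + 2870/(186 × 1.74) = 38.068 °C

T_c,out = 38.1 °C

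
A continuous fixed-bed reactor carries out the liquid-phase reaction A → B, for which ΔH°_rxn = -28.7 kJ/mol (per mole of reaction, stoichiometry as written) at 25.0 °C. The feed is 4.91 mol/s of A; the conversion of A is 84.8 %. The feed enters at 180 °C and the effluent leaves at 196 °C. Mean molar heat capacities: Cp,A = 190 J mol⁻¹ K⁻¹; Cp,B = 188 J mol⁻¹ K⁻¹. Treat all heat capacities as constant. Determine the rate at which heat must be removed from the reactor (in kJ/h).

Q_out = 382000 kJ/h

Extent of reaction ξ = 0.848 × 4.91 = 4.1637 mol/s
Reaction term: ξ·ΔH°_rxn = 4.1637 × -28.7 = -119.5 kJ/s
Sensible, feed 180→25 °C: -144.6 kJ/s
Outlet flows (mol/s): A 0.74632, B 4.1637
Sensible, products 25→196 °C: 158.1 kJ/s
Q = ΔH = -106 kJ/s = -106 kW
Heat removed = 381580 kJ/h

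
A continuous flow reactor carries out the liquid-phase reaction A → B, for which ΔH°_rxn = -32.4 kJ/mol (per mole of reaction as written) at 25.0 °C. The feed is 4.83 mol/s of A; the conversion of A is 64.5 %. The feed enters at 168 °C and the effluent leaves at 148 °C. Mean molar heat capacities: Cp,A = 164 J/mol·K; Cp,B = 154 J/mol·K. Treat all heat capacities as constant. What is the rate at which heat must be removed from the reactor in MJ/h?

Extent of reaction ξ = 0.645 × 4.83 = 3.1154 mol/s
Reaction term: ξ·ΔH°_rxn = 3.1154 × -32.4 = -100.94 kJ/s
Sensible, feed 168→25 °C: -113.27 kJ/s
Outlet flows (mol/s): A 1.7146, B 3.1154
Sensible, products 25→148 °C: 93.599 kJ/s
Q = ΔH = -120.61 kJ/s = -120.61 kW
Heat removed = 434.2 MJ/h

Q_out = 434 MJ/h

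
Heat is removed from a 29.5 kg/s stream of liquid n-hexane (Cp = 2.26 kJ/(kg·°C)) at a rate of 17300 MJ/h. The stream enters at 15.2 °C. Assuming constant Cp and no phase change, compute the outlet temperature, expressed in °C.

Q = 17300 MJ/h = 4805.6 kJ/s
ΔT = Q/(ṁ·Cp) = 4805.6/(29.5×2.26) = 72.08 K
T_out = 15.2 − 72.08 = -56.88 °C

T_out = -56.9 °C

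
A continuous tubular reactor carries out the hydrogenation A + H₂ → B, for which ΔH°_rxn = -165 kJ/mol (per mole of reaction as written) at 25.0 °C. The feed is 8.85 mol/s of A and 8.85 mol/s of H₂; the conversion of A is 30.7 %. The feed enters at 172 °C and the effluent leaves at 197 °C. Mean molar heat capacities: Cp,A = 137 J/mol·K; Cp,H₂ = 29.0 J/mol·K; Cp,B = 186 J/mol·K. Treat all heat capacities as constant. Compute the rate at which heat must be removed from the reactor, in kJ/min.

Q_out = 24100 kJ/min

Extent of reaction ξ = 0.307 × 8.85 = 2.7169 mol/s
Reaction term: ξ·ΔH°_rxn = 2.7169 × -165 = -448.3 kJ/s
Sensible, feed 172→25 °C: -215.96 kJ/s
Outlet flows (mol/s): A 6.133, H₂ 6.133, B 2.7169
Sensible, products 25→197 °C: 262.03 kJ/s
Q = ΔH = -402.22 kJ/s = -402.22 kW
Heat removed = 24133 kJ/min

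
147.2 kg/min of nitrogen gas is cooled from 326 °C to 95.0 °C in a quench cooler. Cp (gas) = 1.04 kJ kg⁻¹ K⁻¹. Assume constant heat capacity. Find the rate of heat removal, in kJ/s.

Q_c = 589 kJ/s

Q = ṁ·Cp·ΔT = 147.2 × 1.04 × (95.0 − 326) = -35363 kJ/min
Converting: 35363 / 60 s = 589.39 kW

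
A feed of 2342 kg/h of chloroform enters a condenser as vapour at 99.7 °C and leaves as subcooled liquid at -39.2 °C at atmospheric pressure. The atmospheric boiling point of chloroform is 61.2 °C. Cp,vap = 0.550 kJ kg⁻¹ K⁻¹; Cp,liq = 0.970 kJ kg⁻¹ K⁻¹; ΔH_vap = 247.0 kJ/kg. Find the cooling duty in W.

vapour 99.7→61.2 °C: -21.175 kJ/kg
condensation at 61.2 °C: -247 kJ/kg
liquid 61.2→-39.2 °C: -97.388 kJ/kg
Δh = -21.175 + -247 + -97.388 = -365.56 kJ/kg
Q = ṁ·Δh = 2342 kg/h × -365.56 kJ/kg = -856150 kJ/h
|Q| = 237.82 kW = 237820 W

Q_c = 238000 W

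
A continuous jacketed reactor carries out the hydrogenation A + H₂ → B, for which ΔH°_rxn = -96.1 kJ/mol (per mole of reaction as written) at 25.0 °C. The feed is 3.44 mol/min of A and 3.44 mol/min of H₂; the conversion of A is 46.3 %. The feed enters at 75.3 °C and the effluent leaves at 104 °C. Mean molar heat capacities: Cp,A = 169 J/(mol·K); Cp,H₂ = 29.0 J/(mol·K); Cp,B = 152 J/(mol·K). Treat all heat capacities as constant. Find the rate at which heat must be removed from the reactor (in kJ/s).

Q_out = 2.32 kJ/s

Extent of reaction ξ = 0.463 × 3.44 = 1.5927 mol/min
Reaction term: ξ·ΔH°_rxn = 1.5927 × -96.1 = -153.06 kJ/min
Sensible, feed 75.3→25 °C: -34.26 kJ/min
Outlet flows (mol/min): A 1.8473, H₂ 1.8473, B 1.5927
Sensible, products 25→104 °C: 48.021 kJ/min
Q = ΔH = -139.3 kJ/min = -2.3217 kW
Heat removed = 2.3217 kJ/s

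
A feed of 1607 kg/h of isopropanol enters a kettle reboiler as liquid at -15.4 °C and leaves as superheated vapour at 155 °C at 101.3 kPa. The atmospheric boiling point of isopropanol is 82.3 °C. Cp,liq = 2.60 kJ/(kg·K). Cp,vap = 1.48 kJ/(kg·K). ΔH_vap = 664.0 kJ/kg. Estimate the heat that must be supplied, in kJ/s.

liquid -15.4→82.3 °C: 254.02 kJ/kg
vaporisation at 82.3 °C: 664 kJ/kg
vapour 82.3→155 °C: 107.6 kJ/kg
Δh = 254.02 + 664 + 107.6 = 1025.6 kJ/kg
Q = ṁ·Δh = 1607 kg/h × 1025.6 kJ/kg = 1.6482e+06 kJ/h
|Q| = 457.82 kW

Q = 458 kJ/s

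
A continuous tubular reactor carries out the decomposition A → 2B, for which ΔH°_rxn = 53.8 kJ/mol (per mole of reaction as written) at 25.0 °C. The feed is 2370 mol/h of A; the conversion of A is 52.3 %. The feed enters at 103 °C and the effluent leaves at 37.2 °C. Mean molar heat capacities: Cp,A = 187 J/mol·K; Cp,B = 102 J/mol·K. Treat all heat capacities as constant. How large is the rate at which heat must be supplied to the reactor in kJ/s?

Extent of reaction ξ = 0.523 × 2370 = 1239.5 mol/h
Reaction term: ξ·ΔH°_rxn = 1239.5 × 53.8 = 66686 kJ/h
Sensible, feed 103→25 °C: -34569 kJ/h
Outlet flows (mol/h): A 1130.5, B 2479
Sensible, products 25→37.2 °C: 5664 kJ/h
Q = ΔH = 37781 kJ/h = 10.495 kW
Heat supplied = 10.495 kJ/s

Q_in = 10.5 kJ/s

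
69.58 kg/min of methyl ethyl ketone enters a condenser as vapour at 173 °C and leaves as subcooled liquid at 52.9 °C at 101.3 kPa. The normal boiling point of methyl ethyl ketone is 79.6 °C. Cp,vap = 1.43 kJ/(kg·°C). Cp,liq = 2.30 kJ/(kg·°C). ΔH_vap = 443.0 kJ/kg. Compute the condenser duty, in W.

Q_c = 740000 W

vapour 173→79.6 °C: -133.56 kJ/kg
condensation at 79.6 °C: -443 kJ/kg
liquid 79.6→52.9 °C: -61.41 kJ/kg
Δh = -133.56 + -443 + -61.41 = -637.97 kJ/kg
Q = ṁ·Δh = 69.58 kg/min × -637.97 kJ/kg = -44390 kJ/min
|Q| = 739.83 kW = 739830 W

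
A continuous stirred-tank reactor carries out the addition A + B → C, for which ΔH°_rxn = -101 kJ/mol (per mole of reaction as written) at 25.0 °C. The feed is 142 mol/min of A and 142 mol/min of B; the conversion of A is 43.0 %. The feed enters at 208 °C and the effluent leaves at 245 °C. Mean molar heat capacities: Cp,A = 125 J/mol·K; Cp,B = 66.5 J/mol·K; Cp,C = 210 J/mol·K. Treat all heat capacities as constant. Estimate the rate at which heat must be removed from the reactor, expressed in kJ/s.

Q_out = 81.9 kJ/s

Extent of reaction ξ = 0.430 × 142 = 61.06 mol/min
Reaction term: ξ·ΔH°_rxn = 61.06 × -101 = -6167.1 kJ/min
Sensible, feed 208→25 °C: -4976.3 kJ/min
Outlet flows (mol/min): A 80.94, B 80.94, C 61.06
Sensible, products 25→245 °C: 6231 kJ/min
Q = ΔH = -4912.4 kJ/min = -81.873 kW
Heat removed = 81.873 kJ/s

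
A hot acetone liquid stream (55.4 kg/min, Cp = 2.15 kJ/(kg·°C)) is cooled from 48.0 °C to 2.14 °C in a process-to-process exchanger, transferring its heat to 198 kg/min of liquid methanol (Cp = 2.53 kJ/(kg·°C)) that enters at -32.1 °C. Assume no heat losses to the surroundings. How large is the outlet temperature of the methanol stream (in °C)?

T_c,out = -21.2 °C

Heat released by hot stream: Q = 55.4 × 2.15 × (48.0 − 2.14) = 5462.4 kJ/min
Energy balance on cold side (adiabatic exchanger): Q = ṁ_c·Cp_c·(T_c,out − T_c,in)
T_c,out = -32.1 + 5462.4/(198 × 2.53) = -21.196 °C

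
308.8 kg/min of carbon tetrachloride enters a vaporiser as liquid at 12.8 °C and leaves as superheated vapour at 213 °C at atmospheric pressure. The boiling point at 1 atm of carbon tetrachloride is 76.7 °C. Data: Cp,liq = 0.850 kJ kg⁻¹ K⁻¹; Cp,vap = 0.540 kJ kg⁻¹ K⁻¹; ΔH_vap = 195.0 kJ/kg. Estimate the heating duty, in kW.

Q = 1660 kW

liquid 12.8→76.7 °C: 54.315 kJ/kg
vaporisation at 76.7 °C: 195 kJ/kg
vapour 76.7→213 °C: 73.602 kJ/kg
Δh = 54.315 + 195 + 73.602 = 322.92 kJ/kg
Q = ṁ·Δh = 308.8 kg/min × 322.92 kJ/kg = 99717 kJ/min
|Q| = 1661.9 kW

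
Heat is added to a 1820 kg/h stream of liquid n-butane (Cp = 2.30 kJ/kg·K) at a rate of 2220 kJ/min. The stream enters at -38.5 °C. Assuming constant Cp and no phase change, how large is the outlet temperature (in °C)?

T_out = -6.68 °C

Q = 2220 kJ/min = 133200 kJ/h
ΔT = Q/(ṁ·Cp) = 133200/(1820×2.30) = 31.82 K
T_out = -38.5 + 31.82 = -6.6796 °C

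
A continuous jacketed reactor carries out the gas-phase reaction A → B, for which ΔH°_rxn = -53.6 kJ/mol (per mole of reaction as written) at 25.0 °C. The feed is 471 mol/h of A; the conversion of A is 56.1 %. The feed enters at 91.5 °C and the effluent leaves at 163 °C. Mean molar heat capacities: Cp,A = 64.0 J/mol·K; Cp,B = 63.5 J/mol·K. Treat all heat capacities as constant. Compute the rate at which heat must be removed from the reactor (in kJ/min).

Extent of reaction ξ = 0.561 × 471 = 264.23 mol/h
Reaction term: ξ·ΔH°_rxn = 264.23 × -53.6 = -14163 kJ/h
Sensible, feed 91.5→25 °C: -2004.6 kJ/h
Outlet flows (mol/h): A 206.77, B 264.23
Sensible, products 25→163 °C: 4141.6 kJ/h
Q = ΔH = -12026 kJ/h = -3.3405 kW
Heat removed = 200.43 kJ/min

Q_out = 200 kJ/min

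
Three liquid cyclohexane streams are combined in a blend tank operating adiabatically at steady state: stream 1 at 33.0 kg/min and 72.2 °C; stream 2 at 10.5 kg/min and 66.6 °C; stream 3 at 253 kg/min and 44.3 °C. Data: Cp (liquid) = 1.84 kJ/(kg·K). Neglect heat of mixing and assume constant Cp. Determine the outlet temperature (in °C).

T_out = 48.2 °C

Adiabatic, steady state ⇒ Σ ṁᵢCp,ᵢ(T_out − Tᵢ) = 0
Σ ṁᵢCp,ᵢTᵢ = 33.0×1.84×72.2 + 10.5×1.84×66.6 + 253×1.84×44.3 = 26293
Σ ṁᵢCp,ᵢ = 33.0×1.84 + 10.5×1.84 + 253×1.84 = 545.56
T_out = 26293 / 545.56 = 48.195 °C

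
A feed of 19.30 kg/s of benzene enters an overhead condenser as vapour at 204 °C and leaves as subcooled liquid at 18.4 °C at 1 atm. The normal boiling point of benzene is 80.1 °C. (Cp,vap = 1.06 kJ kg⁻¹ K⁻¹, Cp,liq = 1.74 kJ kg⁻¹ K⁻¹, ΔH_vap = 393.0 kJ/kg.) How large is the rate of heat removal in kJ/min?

Q_c = 731000 kJ/min

vapour 204→80.1 °C: -131.33 kJ/kg
condensation at 80.1 °C: -393 kJ/kg
liquid 80.1→18.4 °C: -107.36 kJ/kg
Δh = -131.33 + -393 + -107.36 = -631.69 kJ/kg
Q = ṁ·Δh = 19.30 kg/s × -631.69 kJ/kg = -12192 kJ/s
|Q| = 12192 kW = 731500 kJ/min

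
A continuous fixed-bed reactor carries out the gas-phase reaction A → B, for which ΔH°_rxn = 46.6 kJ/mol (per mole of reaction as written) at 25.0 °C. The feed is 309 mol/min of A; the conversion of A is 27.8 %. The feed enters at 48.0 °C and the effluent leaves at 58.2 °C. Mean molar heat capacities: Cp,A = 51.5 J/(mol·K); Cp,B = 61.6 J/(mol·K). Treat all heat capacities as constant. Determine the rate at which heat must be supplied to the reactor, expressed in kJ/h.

Q_in = 252000 kJ/h

Extent of reaction ξ = 0.278 × 309 = 85.902 mol/min
Reaction term: ξ·ΔH°_rxn = 85.902 × 46.6 = 4003 kJ/min
Sensible, feed 48.0→25 °C: -366.01 kJ/min
Outlet flows (mol/min): A 223.1, B 85.902
Sensible, products 25→58.2 °C: 557.13 kJ/min
Q = ΔH = 4194.2 kJ/min = 69.903 kW
Heat supplied = 251650 kJ/h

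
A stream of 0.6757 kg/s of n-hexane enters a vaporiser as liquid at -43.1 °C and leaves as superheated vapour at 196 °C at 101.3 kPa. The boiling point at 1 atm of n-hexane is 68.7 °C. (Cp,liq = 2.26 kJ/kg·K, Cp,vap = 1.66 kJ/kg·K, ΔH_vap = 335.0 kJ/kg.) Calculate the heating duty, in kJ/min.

Q = 32400 kJ/min

liquid -43.1→68.7 °C: 252.67 kJ/kg
vaporisation at 68.7 °C: 335 kJ/kg
vapour 68.7→196 °C: 211.32 kJ/kg
Δh = 252.67 + 335 + 211.32 = 798.99 kJ/kg
Q = ṁ·Δh = 0.6757 kg/s × 798.99 kJ/kg = 539.87 kJ/s
|Q| = 539.87 kW = 32392 kJ/min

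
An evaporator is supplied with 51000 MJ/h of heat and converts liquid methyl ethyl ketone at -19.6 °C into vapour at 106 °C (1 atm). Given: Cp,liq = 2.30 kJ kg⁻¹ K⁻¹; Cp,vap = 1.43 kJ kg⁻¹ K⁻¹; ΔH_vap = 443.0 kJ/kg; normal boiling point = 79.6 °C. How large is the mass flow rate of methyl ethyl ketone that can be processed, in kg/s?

Δh = 2.30×(79.6−-19.6) + 443.0 + 1.43×(106−79.6) = 708.91 kJ/kg
Q = 51000 MJ/h = 14167 kJ/s = 14167 kJ/s
ṁ = Q/Δh = 14167 / 708.91 = 19.984 kg/s

ṁ = 20.0 kg/s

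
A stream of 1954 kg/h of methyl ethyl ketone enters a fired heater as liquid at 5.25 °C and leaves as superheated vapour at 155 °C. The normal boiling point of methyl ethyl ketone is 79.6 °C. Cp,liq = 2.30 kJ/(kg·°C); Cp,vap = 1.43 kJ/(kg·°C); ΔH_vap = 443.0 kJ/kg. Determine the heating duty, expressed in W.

Q = 392000 W

liquid 5.25→79.6 °C: 171 kJ/kg
vaporisation at 79.6 °C: 443 kJ/kg
vapour 79.6→155 °C: 107.82 kJ/kg
Δh = 171 + 443 + 107.82 = 721.83 kJ/kg
Q = ṁ·Δh = 1954 kg/h × 721.83 kJ/kg = 1.4104e+06 kJ/h
|Q| = 391.79 kW = 391790 W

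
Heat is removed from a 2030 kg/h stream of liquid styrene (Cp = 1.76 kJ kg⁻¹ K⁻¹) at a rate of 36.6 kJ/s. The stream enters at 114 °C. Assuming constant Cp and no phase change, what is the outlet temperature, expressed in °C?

Q = 36.6 kJ/s = 131760 kJ/h
ΔT = Q/(ṁ·Cp) = 131760/(2030×1.76) = 36.879 K
T_out = 114 − 36.879 = 77.121 °C

T_out = 77.1 °C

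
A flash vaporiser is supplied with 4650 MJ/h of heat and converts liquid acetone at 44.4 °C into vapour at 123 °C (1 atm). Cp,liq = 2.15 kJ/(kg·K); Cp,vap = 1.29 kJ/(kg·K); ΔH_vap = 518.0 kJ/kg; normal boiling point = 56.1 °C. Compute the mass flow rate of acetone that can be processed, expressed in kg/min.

Δh = 2.15×(56.1−44.4) + 518.0 + 1.29×(123−56.1) = 629.46 kJ/kg
Q = 4650 MJ/h = 1291.7 kJ/s = 77500 kJ/min
ṁ = Q/Δh = 77500 / 629.46 = 123.12 kg/min

ṁ = 123 kg/min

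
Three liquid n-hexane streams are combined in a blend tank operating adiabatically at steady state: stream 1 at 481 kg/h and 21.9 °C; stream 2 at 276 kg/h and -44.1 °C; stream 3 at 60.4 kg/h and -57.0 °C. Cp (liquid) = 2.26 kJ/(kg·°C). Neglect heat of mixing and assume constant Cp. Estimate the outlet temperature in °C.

No heat crosses the boundary, so H_out = H_in.
T_out = Σ ṁᵢCp,ᵢTᵢ / Σ ṁᵢCp,ᵢ
      = -11482 / 1847.3 = -6.2154 °C

T_out = -6.22 °C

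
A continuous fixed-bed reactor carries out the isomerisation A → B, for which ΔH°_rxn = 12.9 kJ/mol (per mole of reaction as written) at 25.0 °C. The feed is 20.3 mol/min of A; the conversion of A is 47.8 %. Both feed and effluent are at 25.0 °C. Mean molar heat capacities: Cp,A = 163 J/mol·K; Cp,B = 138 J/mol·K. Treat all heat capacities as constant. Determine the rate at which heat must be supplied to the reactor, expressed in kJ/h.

Extent of reaction ξ = 0.478 × 20.3 = 9.7034 mol/min
Reaction term: ξ·ΔH°_rxn = 9.7034 × 12.9 = 125.17 kJ/min
Q = ΔH = 125.17 kJ/min = 2.0862 kW
Heat supplied = 7510.4 kJ/h

Q_in = 7510 kJ/h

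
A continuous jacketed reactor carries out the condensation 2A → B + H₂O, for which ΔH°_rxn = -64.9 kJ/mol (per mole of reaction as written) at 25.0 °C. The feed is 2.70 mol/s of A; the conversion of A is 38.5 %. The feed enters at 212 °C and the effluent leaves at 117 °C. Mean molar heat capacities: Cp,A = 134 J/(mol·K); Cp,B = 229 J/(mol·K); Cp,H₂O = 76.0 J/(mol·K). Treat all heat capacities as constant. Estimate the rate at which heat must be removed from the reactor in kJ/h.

Q_out = 239000 kJ/h

Extent of reaction ξ = 0.385 × 2.70 / 2 = 0.51975 mol/s
Reaction term: ξ·ΔH°_rxn = 0.51975 × -64.9 = -33.732 kJ/s
Sensible, feed 212→25 °C: -67.657 kJ/s
Outlet flows (mol/s): A 1.6605, B 0.51975, H₂O 0.51975
Sensible, products 25→117 °C: 35.055 kJ/s
Q = ΔH = -66.334 kJ/s = -66.334 kW
Heat removed = 238800 kJ/h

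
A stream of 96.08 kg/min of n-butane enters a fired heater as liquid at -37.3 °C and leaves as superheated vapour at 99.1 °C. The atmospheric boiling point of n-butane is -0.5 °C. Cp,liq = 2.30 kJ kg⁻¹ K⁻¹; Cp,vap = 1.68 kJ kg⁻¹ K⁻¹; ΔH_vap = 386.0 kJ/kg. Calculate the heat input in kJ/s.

liquid -37.3→-0.5 °C: 84.64 kJ/kg
vaporisation at -0.5 °C: 386 kJ/kg
vapour -0.5→99.1 °C: 167.33 kJ/kg
Δh = 84.64 + 386 + 167.33 = 637.97 kJ/kg
Q = ṁ·Δh = 96.08 kg/min × 637.97 kJ/kg = 61296 kJ/min
|Q| = 1021.6 kW

Q = 1020 kJ/s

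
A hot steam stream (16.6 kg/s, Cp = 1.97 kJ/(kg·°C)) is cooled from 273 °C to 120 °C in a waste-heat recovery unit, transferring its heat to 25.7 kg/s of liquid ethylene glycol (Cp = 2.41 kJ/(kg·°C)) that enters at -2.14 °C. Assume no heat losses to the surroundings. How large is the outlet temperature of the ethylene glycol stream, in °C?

Heat released by hot stream: Q = 16.6 × 1.97 × (273 − 120) = 5003.4 kJ/s
Energy balance on cold side (adiabatic exchanger): Q = ṁ_c·Cp_c·(T_c,out − T_c,in)
T_c,out = -2.14 + 5003.4/(25.7 × 2.41) = 78.642 °C

T_c,out = 78.6 °C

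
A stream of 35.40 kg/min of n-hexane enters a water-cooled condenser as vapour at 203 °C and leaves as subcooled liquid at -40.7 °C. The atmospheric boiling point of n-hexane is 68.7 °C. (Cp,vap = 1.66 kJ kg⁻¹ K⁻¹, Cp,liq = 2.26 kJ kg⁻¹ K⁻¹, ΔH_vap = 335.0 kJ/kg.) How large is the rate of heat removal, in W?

Q_c = 475000 W

vapour 203→68.7 °C: -222.94 kJ/kg
condensation at 68.7 °C: -335 kJ/kg
liquid 68.7→-40.7 °C: -247.24 kJ/kg
Δh = -222.94 + -335 + -247.24 = -805.18 kJ/kg
Q = ṁ·Δh = 35.40 kg/min × -805.18 kJ/kg = -28503 kJ/min
|Q| = 475.06 kW = 475060 W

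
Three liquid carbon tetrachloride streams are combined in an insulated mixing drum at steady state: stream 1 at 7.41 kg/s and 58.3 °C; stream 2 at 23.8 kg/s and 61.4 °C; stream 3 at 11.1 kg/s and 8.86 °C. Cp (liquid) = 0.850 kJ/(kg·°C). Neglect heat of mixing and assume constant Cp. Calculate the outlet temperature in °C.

Energy balance with Q = 0: Σ ṁᵢCp,ᵢ(T_out − Tᵢ) = 0
T_out = Σ ṁᵢCp,ᵢTᵢ / Σ ṁᵢCp,ᵢ
      = 1692.9 / 35.963 = 47.073 °C

T_out = 47.1 °C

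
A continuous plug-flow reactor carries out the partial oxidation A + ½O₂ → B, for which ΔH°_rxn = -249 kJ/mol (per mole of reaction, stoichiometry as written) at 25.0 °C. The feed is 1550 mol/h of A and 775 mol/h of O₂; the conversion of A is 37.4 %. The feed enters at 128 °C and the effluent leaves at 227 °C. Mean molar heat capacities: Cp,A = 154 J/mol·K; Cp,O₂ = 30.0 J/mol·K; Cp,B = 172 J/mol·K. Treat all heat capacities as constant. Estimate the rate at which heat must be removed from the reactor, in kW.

Extent of reaction ξ = 0.374 × 1550 = 579.7 mol/h
Reaction term: ξ·ΔH°_rxn = 579.7 × -249 = -144350 kJ/h
Sensible, feed 128→25 °C: -26981 kJ/h
Outlet flows (mol/h): A 970.3, O₂ 485.15, B 579.7
Sensible, products 25→227 °C: 53265 kJ/h
Q = ΔH = -118060 kJ/h = -32.795 kW
Heat removed = 32.795 kW

Q_out = 32.8 kW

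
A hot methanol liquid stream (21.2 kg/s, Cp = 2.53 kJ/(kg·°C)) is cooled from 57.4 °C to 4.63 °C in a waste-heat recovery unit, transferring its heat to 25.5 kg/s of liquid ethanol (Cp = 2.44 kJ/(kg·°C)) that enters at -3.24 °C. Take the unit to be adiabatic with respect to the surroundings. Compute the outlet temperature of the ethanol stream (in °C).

T_c,out = 42.2 °C

Heat released by hot stream: Q = 21.2 × 2.53 × (57.4 − 4.63) = 2830.4 kJ/s
Energy balance on cold side (adiabatic exchanger): Q = ṁ_c·Cp_c·(T_c,out − T_c,in)
T_c,out = -3.24 + 2830.4/(25.5 × 2.44) = 42.25 °C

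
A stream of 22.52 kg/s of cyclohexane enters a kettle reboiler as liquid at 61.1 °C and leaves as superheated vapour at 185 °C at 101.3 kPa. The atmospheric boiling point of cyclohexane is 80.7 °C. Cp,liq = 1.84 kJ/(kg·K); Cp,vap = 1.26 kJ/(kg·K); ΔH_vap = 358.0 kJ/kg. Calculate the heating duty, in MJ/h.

liquid 61.1→80.7 °C: 36.064 kJ/kg
vaporisation at 80.7 °C: 358 kJ/kg
vapour 80.7→185 °C: 131.42 kJ/kg
Δh = 36.064 + 358 + 131.42 = 525.48 kJ/kg
Q = ṁ·Δh = 22.52 kg/s × 525.48 kJ/kg = 11834 kJ/s
|Q| = 11834 kW = 42602 MJ/h

Q = 42600 MJ/h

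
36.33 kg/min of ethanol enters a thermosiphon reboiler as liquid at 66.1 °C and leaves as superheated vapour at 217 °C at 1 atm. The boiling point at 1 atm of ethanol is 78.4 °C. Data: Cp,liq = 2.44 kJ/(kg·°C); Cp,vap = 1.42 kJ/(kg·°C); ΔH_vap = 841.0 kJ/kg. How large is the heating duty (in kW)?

liquid 66.1→78.4 °C: 30.012 kJ/kg
vaporisation at 78.4 °C: 841 kJ/kg
vapour 78.4→217 °C: 196.81 kJ/kg
Δh = 30.012 + 841 + 196.81 = 1067.8 kJ/kg
Q = ṁ·Δh = 36.33 kg/min × 1067.8 kJ/kg = 38794 kJ/min
|Q| = 646.57 kW

Q = 647 kW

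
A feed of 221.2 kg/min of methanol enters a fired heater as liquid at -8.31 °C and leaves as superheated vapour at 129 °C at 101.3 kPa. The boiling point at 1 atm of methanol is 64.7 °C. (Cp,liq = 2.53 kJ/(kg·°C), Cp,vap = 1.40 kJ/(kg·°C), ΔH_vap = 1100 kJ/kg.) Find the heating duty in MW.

Q = 5.07 MW

liquid -8.31→64.7 °C: 184.72 kJ/kg
vaporisation at 64.7 °C: 1100 kJ/kg
vapour 64.7→129 °C: 90.02 kJ/kg
Δh = 184.72 + 1100 + 90.02 = 1374.7 kJ/kg
Q = ṁ·Δh = 221.2 kg/min × 1374.7 kJ/kg = 304090 kJ/min
|Q| = 5068.2 kW = 5.0682 MW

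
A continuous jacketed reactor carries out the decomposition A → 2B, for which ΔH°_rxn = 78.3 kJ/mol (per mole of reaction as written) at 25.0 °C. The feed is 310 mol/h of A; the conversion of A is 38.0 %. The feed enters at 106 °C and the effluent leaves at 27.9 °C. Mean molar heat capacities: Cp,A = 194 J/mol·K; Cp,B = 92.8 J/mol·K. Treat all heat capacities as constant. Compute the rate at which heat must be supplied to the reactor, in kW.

Q_in = 1.26 kW

Extent of reaction ξ = 0.380 × 310 = 117.8 mol/h
Reaction term: ξ·ΔH°_rxn = 117.8 × 78.3 = 9223.7 kJ/h
Sensible, feed 106→25 °C: -4871.3 kJ/h
Outlet flows (mol/h): A 192.2, B 235.6
Sensible, products 25→27.9 °C: 171.54 kJ/h
Q = ΔH = 4523.9 kJ/h = 1.2566 kW
Heat supplied = 1.2566 kW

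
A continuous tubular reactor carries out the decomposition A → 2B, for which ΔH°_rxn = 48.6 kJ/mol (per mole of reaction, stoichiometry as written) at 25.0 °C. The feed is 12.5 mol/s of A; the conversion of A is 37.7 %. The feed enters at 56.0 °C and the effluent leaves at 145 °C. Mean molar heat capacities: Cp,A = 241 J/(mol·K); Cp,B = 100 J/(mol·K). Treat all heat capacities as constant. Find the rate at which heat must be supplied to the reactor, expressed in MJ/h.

Q_in = 1710 MJ/h

Extent of reaction ξ = 0.377 × 12.5 = 4.7125 mol/s
Reaction term: ξ·ΔH°_rxn = 4.7125 × 48.6 = 229.03 kJ/s
Sensible, feed 56.0→25 °C: -93.388 kJ/s
Outlet flows (mol/s): A 7.7875, B 9.425
Sensible, products 25→145 °C: 338.31 kJ/s
Q = ΔH = 473.95 kJ/s = 473.95 kW
Heat supplied = 1706.2 MJ/h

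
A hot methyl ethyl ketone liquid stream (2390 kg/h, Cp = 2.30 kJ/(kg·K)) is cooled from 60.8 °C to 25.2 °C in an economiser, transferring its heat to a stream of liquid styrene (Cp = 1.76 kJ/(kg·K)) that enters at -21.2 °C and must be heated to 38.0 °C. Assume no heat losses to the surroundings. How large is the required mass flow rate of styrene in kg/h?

ṁ_c = 1880 kg/h

Heat released by hot stream: Q = 2390 × 2.30 × (60.8 − 25.2) = 195690 kJ/h
Energy balance on cold side (adiabatic exchanger): Q = ṁ_c·Cp_c·(T_c,out − T_c,in)
ṁ_c = 195690 / [1.76 × (38.0 − -21.2)] = 1878.2 kg/h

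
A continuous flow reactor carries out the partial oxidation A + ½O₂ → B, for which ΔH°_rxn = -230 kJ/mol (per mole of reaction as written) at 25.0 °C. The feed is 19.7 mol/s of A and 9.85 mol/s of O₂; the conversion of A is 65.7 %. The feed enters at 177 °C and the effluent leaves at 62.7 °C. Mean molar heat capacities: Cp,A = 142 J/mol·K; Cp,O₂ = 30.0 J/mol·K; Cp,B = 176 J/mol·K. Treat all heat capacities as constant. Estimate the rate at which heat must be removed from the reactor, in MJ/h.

Q_out = 12000 MJ/h

Extent of reaction ξ = 0.657 × 19.7 = 12.943 mol/s
Reaction term: ξ·ΔH°_rxn = 12.943 × -230 = -2976.9 kJ/s
Sensible, feed 177→25 °C: -470.12 kJ/s
Outlet flows (mol/s): A 6.7571, O₂ 3.3785, B 12.943
Sensible, products 25→62.7 °C: 125.87 kJ/s
Q = ΔH = -3321.1 kJ/s = -3321.1 kW
Heat removed = 11956 MJ/h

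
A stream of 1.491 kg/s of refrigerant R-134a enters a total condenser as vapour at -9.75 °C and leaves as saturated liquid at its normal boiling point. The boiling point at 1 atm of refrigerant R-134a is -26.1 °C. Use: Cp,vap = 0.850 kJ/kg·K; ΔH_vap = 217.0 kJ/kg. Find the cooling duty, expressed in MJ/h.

vapour -9.75→-26.1 °C: -13.898 kJ/kg
condensation at -26.1 °C: -217 kJ/kg
Δh = -13.898 + -217 = -230.9 kJ/kg
Q = ṁ·Δh = 1.491 kg/s × -230.9 kJ/kg = -344.27 kJ/s
|Q| = 344.27 kW = 1239.4 MJ/h

Q_c = 1240 MJ/h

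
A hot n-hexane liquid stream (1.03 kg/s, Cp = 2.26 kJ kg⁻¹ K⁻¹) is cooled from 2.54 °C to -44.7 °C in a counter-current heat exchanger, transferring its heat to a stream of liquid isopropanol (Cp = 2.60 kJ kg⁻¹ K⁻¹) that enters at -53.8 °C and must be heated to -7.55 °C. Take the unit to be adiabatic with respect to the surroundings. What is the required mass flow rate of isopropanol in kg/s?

ṁ_c = 0.914 kg/s

Heat released by hot stream: Q = 1.03 × 2.26 × (2.54 − -44.7) = 109.97 kJ/s
Energy balance on cold side (adiabatic exchanger): Q = ṁ_c·Cp_c·(T_c,out − T_c,in)
ṁ_c = 109.97 / [2.60 × (-7.55 − -53.8)] = 0.91447 kg/s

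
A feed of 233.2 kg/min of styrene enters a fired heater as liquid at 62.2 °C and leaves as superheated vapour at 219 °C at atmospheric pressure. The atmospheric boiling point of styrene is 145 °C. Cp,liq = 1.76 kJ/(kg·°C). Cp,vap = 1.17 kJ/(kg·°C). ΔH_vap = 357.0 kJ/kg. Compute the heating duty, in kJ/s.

liquid 62.2→145 °C: 145.73 kJ/kg
vaporisation at 145 °C: 357 kJ/kg
vapour 145→219 °C: 86.58 kJ/kg
Δh = 145.73 + 357 + 86.58 = 589.31 kJ/kg
Q = ṁ·Δh = 233.2 kg/min × 589.31 kJ/kg = 137430 kJ/min
|Q| = 2290.4 kW

Q = 2290 kJ/s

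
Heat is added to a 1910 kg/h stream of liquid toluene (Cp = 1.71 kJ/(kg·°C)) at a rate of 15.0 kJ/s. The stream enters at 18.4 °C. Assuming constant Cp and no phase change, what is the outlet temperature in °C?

T_out = 34.9 °C

Q = 15.0 kJ/s = 54000 kJ/h
ΔT = Q/(ṁ·Cp) = 54000/(1910×1.71) = 16.533 K
T_out = 18.4 + 16.533 = 34.933 °C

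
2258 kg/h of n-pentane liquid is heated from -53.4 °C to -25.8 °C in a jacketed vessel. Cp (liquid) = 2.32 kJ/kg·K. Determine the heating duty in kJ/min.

Q = 2410 kJ/min

Q = ṁ·Cp·ΔT = 2258 × 2.32 × (-25.8 − -53.4) = 144580 kJ/h
Converting: 144580 / 3600 s = 40.162 kW
Heating duty = 2409.7 kJ/min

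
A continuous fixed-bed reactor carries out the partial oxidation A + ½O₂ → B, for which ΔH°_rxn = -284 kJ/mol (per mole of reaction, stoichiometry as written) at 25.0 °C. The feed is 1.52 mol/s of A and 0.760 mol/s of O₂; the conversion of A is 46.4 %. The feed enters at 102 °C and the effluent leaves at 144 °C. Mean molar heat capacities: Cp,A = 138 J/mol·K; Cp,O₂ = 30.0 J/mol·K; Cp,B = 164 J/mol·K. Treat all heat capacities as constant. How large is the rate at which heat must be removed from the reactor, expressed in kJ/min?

Q_out = 11400 kJ/min

Extent of reaction ξ = 0.464 × 1.52 = 0.70528 mol/s
Reaction term: ξ·ΔH°_rxn = 0.70528 × -284 = -200.3 kJ/s
Sensible, feed 102→25 °C: -17.907 kJ/s
Outlet flows (mol/s): A 0.81472, O₂ 0.40736, B 0.70528
Sensible, products 25→144 °C: 28.598 kJ/s
Q = ΔH = -189.61 kJ/s = -189.61 kW
Heat removed = 11377 kJ/min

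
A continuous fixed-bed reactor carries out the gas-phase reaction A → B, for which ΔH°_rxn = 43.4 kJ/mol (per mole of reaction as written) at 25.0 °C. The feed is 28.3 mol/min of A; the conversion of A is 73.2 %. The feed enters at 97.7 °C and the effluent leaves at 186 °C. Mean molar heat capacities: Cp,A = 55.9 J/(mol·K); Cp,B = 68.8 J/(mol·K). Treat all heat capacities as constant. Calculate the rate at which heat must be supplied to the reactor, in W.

Q_in = 18000 W

Extent of reaction ξ = 0.732 × 28.3 = 20.716 mol/min
Reaction term: ξ·ΔH°_rxn = 20.716 × 43.4 = 899.06 kJ/min
Sensible, feed 97.7→25 °C: -115.01 kJ/min
Outlet flows (mol/min): A 7.5844, B 20.716
Sensible, products 25→186 °C: 297.72 kJ/min
Q = ΔH = 1081.8 kJ/min = 18.029 kW
Heat supplied = 18029 W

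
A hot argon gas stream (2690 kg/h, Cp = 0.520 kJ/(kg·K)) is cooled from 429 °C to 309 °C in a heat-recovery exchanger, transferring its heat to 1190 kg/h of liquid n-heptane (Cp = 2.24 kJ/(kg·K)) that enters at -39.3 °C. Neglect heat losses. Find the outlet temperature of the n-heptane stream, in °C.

Heat released by hot stream: Q = 2690 × 0.520 × (429 − 309) = 167860 kJ/h
Energy balance on cold side (adiabatic exchanger): Q = ṁ_c·Cp_c·(T_c,out − T_c,in)
T_c,out = -39.3 + 167860/(1190 × 2.24) = 23.671 °C

T_c,out = 23.7 °C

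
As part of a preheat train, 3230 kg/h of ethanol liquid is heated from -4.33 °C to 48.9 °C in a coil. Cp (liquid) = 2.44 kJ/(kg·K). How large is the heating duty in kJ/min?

Q = 6990 kJ/min

Q = ṁ·Cp·ΔT = 3230 × 2.44 × (48.9 − -4.33) = 419520 kJ/h
Converting: 419520 / 3600 s = 116.53 kW
Heating duty = 6991.9 kJ/min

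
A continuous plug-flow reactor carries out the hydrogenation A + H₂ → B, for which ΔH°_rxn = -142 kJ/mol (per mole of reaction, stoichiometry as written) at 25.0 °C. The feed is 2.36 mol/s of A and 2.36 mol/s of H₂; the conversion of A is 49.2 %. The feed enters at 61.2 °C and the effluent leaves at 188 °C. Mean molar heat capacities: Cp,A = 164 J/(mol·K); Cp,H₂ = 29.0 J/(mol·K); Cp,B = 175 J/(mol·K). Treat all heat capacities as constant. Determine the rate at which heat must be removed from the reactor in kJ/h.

Q_out = 398000 kJ/h

Extent of reaction ξ = 0.492 × 2.36 = 1.1611 mol/s
Reaction term: ξ·ΔH°_rxn = 1.1611 × -142 = -164.88 kJ/s
Sensible, feed 61.2→25 °C: -16.488 kJ/s
Outlet flows (mol/s): A 1.1989, H₂ 1.1989, B 1.1611
Sensible, products 25→188 °C: 70.837 kJ/s
Q = ΔH = -110.53 kJ/s = -110.53 kW
Heat removed = 397910 kJ/h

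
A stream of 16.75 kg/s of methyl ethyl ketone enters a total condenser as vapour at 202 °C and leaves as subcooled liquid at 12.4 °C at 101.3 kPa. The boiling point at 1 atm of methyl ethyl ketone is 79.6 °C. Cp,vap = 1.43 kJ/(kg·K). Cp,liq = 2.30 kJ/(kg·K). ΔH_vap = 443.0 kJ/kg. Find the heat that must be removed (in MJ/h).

vapour 202→79.6 °C: -175.03 kJ/kg
condensation at 79.6 °C: -443 kJ/kg
liquid 79.6→12.4 °C: -154.56 kJ/kg
Δh = -175.03 + -443 + -154.56 = -772.59 kJ/kg
Q = ṁ·Δh = 16.75 kg/s × -772.59 kJ/kg = -12941 kJ/s
|Q| = 12941 kW = 46587 MJ/h

Q_c = 46600 MJ/h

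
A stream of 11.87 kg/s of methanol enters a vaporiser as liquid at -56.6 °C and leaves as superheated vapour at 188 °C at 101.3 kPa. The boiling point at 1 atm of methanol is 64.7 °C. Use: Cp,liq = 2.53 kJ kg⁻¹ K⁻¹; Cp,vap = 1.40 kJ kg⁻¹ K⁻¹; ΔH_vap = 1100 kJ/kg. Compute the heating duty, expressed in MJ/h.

Q = 67500 MJ/h

liquid -56.6→64.7 °C: 306.89 kJ/kg
vaporisation at 64.7 °C: 1100 kJ/kg
vapour 64.7→188 °C: 172.62 kJ/kg
Δh = 306.89 + 1100 + 172.62 = 1579.5 kJ/kg
Q = ṁ·Δh = 11.87 kg/s × 1579.5 kJ/kg = 18749 kJ/s
|Q| = 18749 kW = 67496 MJ/h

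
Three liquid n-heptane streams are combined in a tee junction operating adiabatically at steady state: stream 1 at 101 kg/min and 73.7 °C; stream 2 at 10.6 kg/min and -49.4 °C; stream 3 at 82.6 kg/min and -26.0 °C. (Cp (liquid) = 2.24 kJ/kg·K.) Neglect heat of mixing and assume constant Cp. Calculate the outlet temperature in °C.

Adiabatic, steady state ⇒ Σ ṁᵢCp,ᵢ(T_out − Tᵢ) = 0
Σ ṁᵢCp,ᵢTᵢ = 101×2.24×73.7 + 10.6×2.24×-49.4 + 82.6×2.24×-26.0 = 10690
Σ ṁᵢCp,ᵢ = 101×2.24 + 10.6×2.24 + 82.6×2.24 = 435.01
T_out = 10690 / 435.01 = 24.575 °C

T_out = 24.6 °C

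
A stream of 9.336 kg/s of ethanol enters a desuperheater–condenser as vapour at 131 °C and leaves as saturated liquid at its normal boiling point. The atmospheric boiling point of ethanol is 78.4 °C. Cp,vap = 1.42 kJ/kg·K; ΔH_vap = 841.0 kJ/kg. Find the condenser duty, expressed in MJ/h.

Q_c = 30800 MJ/h

vapour 131→78.4 °C: -74.692 kJ/kg
condensation at 78.4 °C: -841 kJ/kg
Δh = -74.692 + -841 = -915.69 kJ/kg
Q = ṁ·Δh = 9.336 kg/s × -915.69 kJ/kg = -8548.9 kJ/s
|Q| = 8548.9 kW = 30776 MJ/h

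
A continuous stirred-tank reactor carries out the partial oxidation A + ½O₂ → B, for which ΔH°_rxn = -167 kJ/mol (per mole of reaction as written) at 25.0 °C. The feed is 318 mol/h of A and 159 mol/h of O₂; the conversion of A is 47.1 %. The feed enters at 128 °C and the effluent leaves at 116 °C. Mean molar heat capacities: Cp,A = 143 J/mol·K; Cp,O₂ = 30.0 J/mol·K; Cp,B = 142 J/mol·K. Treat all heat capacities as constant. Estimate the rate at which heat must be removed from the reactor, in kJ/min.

Extent of reaction ξ = 0.471 × 318 = 149.78 mol/h
Reaction term: ξ·ΔH°_rxn = 149.78 × -167 = -25013 kJ/h
Sensible, feed 128→25 °C: -5175.1 kJ/h
Outlet flows (mol/h): A 168.22, O₂ 84.111, B 149.78
Sensible, products 25→116 °C: 4354.1 kJ/h
Q = ΔH = -25834 kJ/h = -7.1761 kW
Heat removed = 430.57 kJ/min

Q_out = 431 kJ/min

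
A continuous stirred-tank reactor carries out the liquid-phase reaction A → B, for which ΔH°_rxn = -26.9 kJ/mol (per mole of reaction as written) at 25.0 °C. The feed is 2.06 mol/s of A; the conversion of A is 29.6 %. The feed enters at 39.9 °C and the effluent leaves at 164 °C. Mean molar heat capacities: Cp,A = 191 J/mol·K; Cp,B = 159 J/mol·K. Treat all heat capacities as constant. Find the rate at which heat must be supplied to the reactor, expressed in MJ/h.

Q_in = 107 MJ/h

Extent of reaction ξ = 0.296 × 2.06 = 0.60976 mol/s
Reaction term: ξ·ΔH°_rxn = 0.60976 × -26.9 = -16.403 kJ/s
Sensible, feed 39.9→25 °C: -5.8626 kJ/s
Outlet flows (mol/s): A 1.4502, B 0.60976
Sensible, products 25→164 °C: 51.979 kJ/s
Q = ΔH = 29.714 kJ/s = 29.714 kW
Heat supplied = 106.97 MJ/h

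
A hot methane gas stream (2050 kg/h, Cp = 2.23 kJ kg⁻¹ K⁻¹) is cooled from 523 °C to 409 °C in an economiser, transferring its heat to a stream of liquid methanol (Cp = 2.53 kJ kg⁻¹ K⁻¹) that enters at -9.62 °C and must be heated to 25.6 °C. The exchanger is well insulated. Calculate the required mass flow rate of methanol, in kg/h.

ṁ_c = 5850 kg/h

Heat released by hot stream: Q = 2050 × 2.23 × (523 − 409) = 521150 kJ/h
Energy balance on cold side (adiabatic exchanger): Q = ṁ_c·Cp_c·(T_c,out − T_c,in)
ṁ_c = 521150 / [2.53 × (25.6 − -9.62)] = 5848.6 kg/h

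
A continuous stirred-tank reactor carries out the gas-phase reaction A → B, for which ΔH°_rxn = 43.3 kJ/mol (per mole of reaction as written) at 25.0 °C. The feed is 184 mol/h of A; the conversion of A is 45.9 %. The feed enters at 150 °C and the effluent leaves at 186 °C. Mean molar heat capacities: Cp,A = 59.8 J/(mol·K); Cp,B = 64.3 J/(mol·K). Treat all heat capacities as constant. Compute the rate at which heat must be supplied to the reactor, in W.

Q_in = 1140 W

Extent of reaction ξ = 0.459 × 184 = 84.456 mol/h
Reaction term: ξ·ΔH°_rxn = 84.456 × 43.3 = 3656.9 kJ/h
Sensible, feed 150→25 °C: -1375.4 kJ/h
Outlet flows (mol/h): A 99.544, B 84.456
Sensible, products 25→186 °C: 1832.7 kJ/h
Q = ΔH = 4114.2 kJ/h = 1.1428 kW
Heat supplied = 1142.8 W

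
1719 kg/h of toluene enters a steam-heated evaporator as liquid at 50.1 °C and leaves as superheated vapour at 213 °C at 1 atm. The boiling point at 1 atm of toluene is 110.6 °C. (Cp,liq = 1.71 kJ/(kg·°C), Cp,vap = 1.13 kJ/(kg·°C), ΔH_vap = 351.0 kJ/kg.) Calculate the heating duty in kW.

Q = 272 kW

liquid 50.1→110.6 °C: 103.45 kJ/kg
vaporisation at 110.6 °C: 351 kJ/kg
vapour 110.6→213 °C: 115.71 kJ/kg
Δh = 103.45 + 351 + 115.71 = 570.17 kJ/kg
Q = ṁ·Δh = 1719 kg/h × 570.17 kJ/kg = 980120 kJ/h
|Q| = 272.25 kW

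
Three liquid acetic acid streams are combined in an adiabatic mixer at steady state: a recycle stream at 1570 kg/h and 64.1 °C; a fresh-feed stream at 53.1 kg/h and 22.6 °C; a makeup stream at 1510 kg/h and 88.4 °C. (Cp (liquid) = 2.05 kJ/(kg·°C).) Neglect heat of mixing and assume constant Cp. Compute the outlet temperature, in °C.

T_out = 75.1 °C

No heat crosses the boundary, so H_out = H_in.
T_out = Σ ṁᵢCp,ᵢTᵢ / Σ ṁᵢCp,ᵢ
      = 482410 / 6422.9 = 75.108 °C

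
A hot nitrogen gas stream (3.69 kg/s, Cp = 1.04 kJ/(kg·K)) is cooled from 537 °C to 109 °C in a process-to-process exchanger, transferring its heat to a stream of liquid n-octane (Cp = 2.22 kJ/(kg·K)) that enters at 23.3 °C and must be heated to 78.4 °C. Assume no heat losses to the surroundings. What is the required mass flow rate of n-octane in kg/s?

Heat released by hot stream: Q = 3.69 × 1.04 × (537 − 109) = 1642.5 kJ/s
Energy balance on cold side (adiabatic exchanger): Q = ṁ_c·Cp_c·(T_c,out − T_c,in)
ṁ_c = 1642.5 / [2.22 × (78.4 − 23.3)] = 13.428 kg/s

ṁ_c = 13.4 kg/s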